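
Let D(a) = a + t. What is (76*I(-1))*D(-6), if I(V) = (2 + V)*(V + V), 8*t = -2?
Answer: 950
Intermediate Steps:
t = -1/4 (t = (1/8)*(-2) = -1/4 ≈ -0.25000)
I(V) = 2*V*(2 + V) (I(V) = (2 + V)*(2*V) = 2*V*(2 + V))
D(a) = -1/4 + a (D(a) = a - 1/4 = -1/4 + a)
(76*I(-1))*D(-6) = (76*(2*(-1)*(2 - 1)))*(-1/4 - 6) = (76*(2*(-1)*1))*(-25/4) = (76*(-2))*(-25/4) = -152*(-25/4) = 950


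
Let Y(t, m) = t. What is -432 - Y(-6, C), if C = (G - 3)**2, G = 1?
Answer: -426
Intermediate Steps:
C = 4 (C = (1 - 3)**2 = (-2)**2 = 4)
-432 - Y(-6, C) = -432 - 1*(-6) = -432 + 6 = -426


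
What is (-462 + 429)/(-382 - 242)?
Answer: 11/208 ≈ 0.052885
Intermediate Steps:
(-462 + 429)/(-382 - 242) = -33/(-624) = -33*(-1/624) = 11/208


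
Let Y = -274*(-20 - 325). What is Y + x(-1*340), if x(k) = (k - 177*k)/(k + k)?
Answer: 94442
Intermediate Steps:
Y = 94530 (Y = -274*(-345) = 94530)
x(k) = -88 (x(k) = (-176*k)/((2*k)) = (-176*k)*(1/(2*k)) = -88)
Y + x(-1*340) = 94530 - 88 = 94442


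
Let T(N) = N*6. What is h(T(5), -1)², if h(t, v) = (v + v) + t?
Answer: 784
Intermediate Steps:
T(N) = 6*N
h(t, v) = t + 2*v (h(t, v) = 2*v + t = t + 2*v)
h(T(5), -1)² = (6*5 + 2*(-1))² = (30 - 2)² = 28² = 784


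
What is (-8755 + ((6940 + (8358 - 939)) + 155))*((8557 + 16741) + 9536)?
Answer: 200609006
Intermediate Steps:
(-8755 + ((6940 + (8358 - 939)) + 155))*((8557 + 16741) + 9536) = (-8755 + ((6940 + 7419) + 155))*(25298 + 9536) = (-8755 + (14359 + 155))*34834 = (-8755 + 14514)*34834 = 5759*34834 = 200609006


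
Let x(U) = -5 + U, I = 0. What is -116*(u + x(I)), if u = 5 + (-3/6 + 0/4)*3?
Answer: 174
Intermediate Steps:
u = 7/2 (u = 5 + (-3*1/6 + 0*(1/4))*3 = 5 + (-1/2 + 0)*3 = 5 - 1/2*3 = 5 - 3/2 = 7/2 ≈ 3.5000)
-116*(u + x(I)) = -116*(7/2 + (-5 + 0)) = -116*(7/2 - 5) = -116*(-3/2) = 174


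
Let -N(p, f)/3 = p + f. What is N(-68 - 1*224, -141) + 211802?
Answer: 213101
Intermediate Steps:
N(p, f) = -3*f - 3*p (N(p, f) = -3*(p + f) = -3*(f + p) = -3*f - 3*p)
N(-68 - 1*224, -141) + 211802 = (-3*(-141) - 3*(-68 - 1*224)) + 211802 = (423 - 3*(-68 - 224)) + 211802 = (423 - 3*(-292)) + 211802 = (423 + 876) + 211802 = 1299 + 211802 = 213101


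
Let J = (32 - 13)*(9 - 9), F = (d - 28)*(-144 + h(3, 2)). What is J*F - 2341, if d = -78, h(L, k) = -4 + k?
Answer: -2341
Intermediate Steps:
F = 15476 (F = (-78 - 28)*(-144 + (-4 + 2)) = -106*(-144 - 2) = -106*(-146) = 15476)
J = 0 (J = 19*0 = 0)
J*F - 2341 = 0*15476 - 2341 = 0 - 2341 = -2341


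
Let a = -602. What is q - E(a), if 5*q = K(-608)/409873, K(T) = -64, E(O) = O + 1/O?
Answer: 742700084297/1233717730 ≈ 602.00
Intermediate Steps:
q = -64/2049365 (q = (-64/409873)/5 = (-64*1/409873)/5 = (⅕)*(-64/409873) = -64/2049365 ≈ -3.1229e-5)
q - E(a) = -64/2049365 - (-602 + 1/(-602)) = -64/2049365 - (-602 - 1/602) = -64/2049365 - 1*(-362405/602) = -64/2049365 + 362405/602 = 742700084297/1233717730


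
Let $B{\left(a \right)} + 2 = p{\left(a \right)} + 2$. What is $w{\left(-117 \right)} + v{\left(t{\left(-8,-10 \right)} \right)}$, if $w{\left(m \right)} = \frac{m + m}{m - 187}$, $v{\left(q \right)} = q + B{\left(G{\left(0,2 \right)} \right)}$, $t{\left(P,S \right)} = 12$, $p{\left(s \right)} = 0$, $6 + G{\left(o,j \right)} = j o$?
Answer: $\frac{1941}{152} \approx 12.77$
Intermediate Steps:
$G{\left(o,j \right)} = -6 + j o$
$B{\left(a \right)} = 0$ ($B{\left(a \right)} = -2 + \left(0 + 2\right) = -2 + 2 = 0$)
$v{\left(q \right)} = q$ ($v{\left(q \right)} = q + 0 = q$)
$w{\left(m \right)} = \frac{2 m}{-187 + m}$
$w{\left(-117 \right)} + v{\left(t{\left(-8,-10 \right)} \right)} = 2 \left(-117\right) \frac{1}{-187 - 117} + 12 = 2 \left(-117\right) \frac{1}{-304} + 12 = 2 \left(-117\right) \left(- \frac{1}{304}\right) + 12 = \frac{117}{152} + 12 = \frac{1941}{152}$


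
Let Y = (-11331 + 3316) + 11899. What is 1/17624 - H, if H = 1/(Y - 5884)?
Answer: 2453/4406000 ≈ 0.00055674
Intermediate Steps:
Y = 3884 (Y = -8015 + 11899 = 3884)
H = -1/2000 (H = 1/(3884 - 5884) = 1/(-2000) = -1/2000 ≈ -0.00050000)
1/17624 - H = 1/17624 - 1*(-1/2000) = 1/17624 + 1/2000 = 2453/4406000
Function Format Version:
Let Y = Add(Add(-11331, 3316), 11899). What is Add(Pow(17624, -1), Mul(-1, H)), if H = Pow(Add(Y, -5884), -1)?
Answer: Rational(2453, 4406000) ≈ 0.00055674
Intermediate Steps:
Y = 3884 (Y = Add(-8015, 11899) = 3884)
H = Rational(-1, 2000) (H = Pow(Add(3884, -5884), -1) = Pow(-2000, -1) = Rational(-1, 2000) ≈ -0.00050000)
Add(Pow(17624, -1), Mul(-1, H)) = Add(Pow(17624, -1), Mul(-1, Rational(-1, 2000))) = Add(Rational(1, 17624), Rational(1, 2000)) = Rational(2453, 4406000)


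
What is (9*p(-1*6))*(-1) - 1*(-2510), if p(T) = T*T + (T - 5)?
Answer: 2285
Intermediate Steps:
p(T) = -5 + T + T² (p(T) = T² + (-5 + T) = -5 + T + T²)
(9*p(-1*6))*(-1) - 1*(-2510) = (9*(-5 - 1*6 + (-1*6)²))*(-1) - 1*(-2510) = (9*(-5 - 6 + (-6)²))*(-1) + 2510 = (9*(-5 - 6 + 36))*(-1) + 2510 = (9*25)*(-1) + 2510 = 225*(-1) + 2510 = -225 + 2510 = 2285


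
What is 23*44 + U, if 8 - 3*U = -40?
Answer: 1028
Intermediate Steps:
U = 16 (U = 8/3 - 1/3*(-40) = 8/3 + 40/3 = 16)
23*44 + U = 23*44 + 16 = 1012 + 16 = 1028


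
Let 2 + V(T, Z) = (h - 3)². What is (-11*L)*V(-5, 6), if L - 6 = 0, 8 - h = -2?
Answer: -3102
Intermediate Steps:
h = 10 (h = 8 - 1*(-2) = 8 + 2 = 10)
V(T, Z) = 47 (V(T, Z) = -2 + (10 - 3)² = -2 + 7² = -2 + 49 = 47)
L = 6 (L = 6 + 0 = 6)
(-11*L)*V(-5, 6) = -11*6*47 = -66*47 = -3102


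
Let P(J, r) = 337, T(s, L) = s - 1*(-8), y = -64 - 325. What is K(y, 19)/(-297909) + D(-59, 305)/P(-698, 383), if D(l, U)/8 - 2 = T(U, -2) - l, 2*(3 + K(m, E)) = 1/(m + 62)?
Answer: 582939459643/65658547782 ≈ 8.8783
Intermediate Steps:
y = -389
K(m, E) = -3 + 1/(2*(62 + m)) (K(m, E) = -3 + 1/(2*(m + 62)) = -3 + 1/(2*(62 + m)))
T(s, L) = 8 + s (T(s, L) = s + 8 = 8 + s)
D(l, U) = 80 - 8*l + 8*U (D(l, U) = 16 + 8*((8 + U) - l) = 16 + 8*(8 + U - l) = 16 + (64 - 8*l + 8*U) = 80 - 8*l + 8*U)
K(y, 19)/(-297909) + D(-59, 305)/P(-698, 383) = ((-371 - 6*(-389))/(2*(62 - 389)))/(-297909) + (80 - 8*(-59) + 8*305)/337 = ((½)*(-371 + 2334)/(-327))*(-1/297909) + (80 + 472 + 2440)*(1/337) = ((½)*(-1/327)*1963)*(-1/297909) + 2992*(1/337) = -1963/654*(-1/297909) + 2992/337 = 1963/194832486 + 2992/337 = 582939459643/65658547782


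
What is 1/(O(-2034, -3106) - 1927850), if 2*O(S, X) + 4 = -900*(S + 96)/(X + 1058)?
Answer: -512/987278249 ≈ -5.1860e-7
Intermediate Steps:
O(S, X) = -2 - 450*(96 + S)/(1058 + X) (O(S, X) = -2 + (-900*(S + 96)/(X + 1058))/2 = -2 + (-900*(96 + S)/(1058 + X))/2 = -2 - 450*(96 + S)/(1058 + X))
1/(O(-2034, -3106) - 1927850) = 1/(2*(-22658 - 1*(-3106) - 225*(-2034))/(1058 - 3106) - 1927850) = 1/(2*(-22658 + 3106 + 457650)/(-2048) - 1927850) = 1/(2*(-1/2048)*438098 - 1927850) = 1/(-219049/512 - 1927850) = 1/(-987278249/512) = -512/987278249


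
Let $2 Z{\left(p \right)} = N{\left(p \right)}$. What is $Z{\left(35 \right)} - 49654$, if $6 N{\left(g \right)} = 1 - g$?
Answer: $- \frac{297941}{6} \approx -49657.0$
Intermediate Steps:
$N{\left(g \right)} = \frac{1}{6} - \frac{g}{6}$ ($N{\left(g \right)} = \frac{1 - g}{6} = \frac{1}{6} - \frac{g}{6}$)
$Z{\left(p \right)} = \frac{1}{12} - \frac{p}{12}$ ($Z{\left(p \right)} = \frac{\frac{1}{6} - \frac{p}{6}}{2} = \frac{1}{12} - \frac{p}{12}$)
$Z{\left(35 \right)} - 49654 = \left(\frac{1}{12} - \frac{35}{12}\right) - 49654 = - \frac{17}{6} - 49654 = - \frac{297941}{6}$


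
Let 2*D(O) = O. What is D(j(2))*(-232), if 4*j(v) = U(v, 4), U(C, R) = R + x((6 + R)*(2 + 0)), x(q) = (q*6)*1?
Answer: -3596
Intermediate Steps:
x(q) = 6*q (x(q) = (6*q)*1 = 6*q)
U(C, R) = 72 + 13*R (U(C, R) = R + 6*((6 + R)*(2 + 0)) = R + 6*((6 + R)*2) = R + 6*(12 + 2*R) = R + (72 + 12*R) = 72 + 13*R)
j(v) = 31 (j(v) = (72 + 13*4)/4 = (72 + 52)/4 = (¼)*124 = 31)
D(O) = O/2
D(j(2))*(-232) = ((½)*31)*(-232) = (31/2)*(-232) = -3596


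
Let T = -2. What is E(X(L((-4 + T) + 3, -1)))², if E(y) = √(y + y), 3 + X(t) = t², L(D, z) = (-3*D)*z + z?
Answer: 194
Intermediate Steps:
L(D, z) = z - 3*D*z (L(D, z) = -3*D*z + z = z - 3*D*z)
X(t) = -3 + t²
E(y) = √2*√y (E(y) = √(2*y) = √2*√y)
E(X(L((-4 + T) + 3, -1)))² = (√2*√(-3 + (-(1 - 3*((-4 - 2) + 3)))²))² = (√2*√(-3 + (-(1 - 3*(-6 + 3)))²))² = (√2*√(-3 + (-(1 - 3*(-3)))²))² = (√2*√(-3 + (-(1 + 9))²))² = (√2*√(-3 + (-1*10)²))² = (√2*√(-3 + (-10)²))² = (√2*√(-3 + 100))² = (√2*√97)² = (√194)² = 194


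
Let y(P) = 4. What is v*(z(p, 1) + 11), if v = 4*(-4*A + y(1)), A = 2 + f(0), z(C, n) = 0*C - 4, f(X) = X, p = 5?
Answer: -112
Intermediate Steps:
z(C, n) = -4 (z(C, n) = 0 - 4 = -4)
A = 2 (A = 2 + 0 = 2)
v = -16 (v = 4*(-4*2 + 4) = 4*(-8 + 4) = 4*(-4) = -16)
v*(z(p, 1) + 11) = -16*(-4 + 11) = -16*7 = -112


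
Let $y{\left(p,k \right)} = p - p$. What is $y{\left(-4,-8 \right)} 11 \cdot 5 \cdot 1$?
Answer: $0$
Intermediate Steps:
$y{\left(p,k \right)} = 0$
$y{\left(-4,-8 \right)} 11 \cdot 5 \cdot 1 = 0 \cdot 11 \cdot 5 \cdot 1 = 0 \cdot 55 \cdot 1 = 0 \cdot 55 = 0$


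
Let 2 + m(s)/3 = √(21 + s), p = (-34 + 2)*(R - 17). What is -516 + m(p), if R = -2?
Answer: -522 + 3*√629 ≈ -446.76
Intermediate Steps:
p = 608 (p = (-34 + 2)*(-2 - 17) = -32*(-19) = 608)
m(s) = -6 + 3*√(21 + s)
-516 + m(p) = -516 + (-6 + 3*√(21 + 608)) = -516 + (-6 + 3*√629) = -522 + 3*√629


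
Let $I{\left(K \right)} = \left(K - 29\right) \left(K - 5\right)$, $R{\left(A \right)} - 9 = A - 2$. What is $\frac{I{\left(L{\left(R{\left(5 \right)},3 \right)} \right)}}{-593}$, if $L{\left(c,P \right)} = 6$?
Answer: $\frac{23}{593} \approx 0.038786$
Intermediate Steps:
$R{\left(A \right)} = 7 + A$ ($R{\left(A \right)} = 9 + \left(A - 2\right) = 9 + \left(-2 + A\right) = 7 + A$)
$I{\left(K \right)} = \left(-29 + K\right) \left(-5 + K\right)$
$\frac{I{\left(L{\left(R{\left(5 \right)},3 \right)} \right)}}{-593} = \frac{145 + 6^{2} - 204}{-593} = \left(145 + 36 - 204\right) \left(- \frac{1}{593}\right) = \left(-23\right) \left(- \frac{1}{593}\right) = \frac{23}{593}$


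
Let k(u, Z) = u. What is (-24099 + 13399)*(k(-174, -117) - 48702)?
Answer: 522973200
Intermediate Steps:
(-24099 + 13399)*(k(-174, -117) - 48702) = (-24099 + 13399)*(-174 - 48702) = -10700*(-48876) = 522973200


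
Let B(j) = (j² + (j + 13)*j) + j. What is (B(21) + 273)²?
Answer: 2099601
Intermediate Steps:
B(j) = j + j² + j*(13 + j) (B(j) = (j² + (13 + j)*j) + j = (j² + j*(13 + j)) + j = j + j² + j*(13 + j))
(B(21) + 273)² = (2*21*(7 + 21) + 273)² = (2*21*28 + 273)² = (1176 + 273)² = 1449² = 2099601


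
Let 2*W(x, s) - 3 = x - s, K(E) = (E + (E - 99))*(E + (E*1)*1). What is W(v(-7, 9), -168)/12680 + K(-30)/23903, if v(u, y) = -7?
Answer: 1159691/2859340 ≈ 0.40558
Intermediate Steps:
K(E) = 2*E*(-99 + 2*E) (K(E) = (E + (-99 + E))*(E + E*1) = (-99 + 2*E)*(E + E) = (-99 + 2*E)*(2*E) = 2*E*(-99 + 2*E))
W(x, s) = 3/2 + x/2 - s/2 (W(x, s) = 3/2 + (x - s)/2 = 3/2 + (x/2 - s/2) = 3/2 + x/2 - s/2)
W(v(-7, 9), -168)/12680 + K(-30)/23903 = (3/2 + (½)*(-7) - ½*(-168))/12680 + (2*(-30)*(-99 + 2*(-30)))/23903 = (3/2 - 7/2 + 84)*(1/12680) + (2*(-30)*(-99 - 60))*(1/23903) = 82*(1/12680) + (2*(-30)*(-159))*(1/23903) = 41/6340 + 9540*(1/23903) = 41/6340 + 180/451 = 1159691/2859340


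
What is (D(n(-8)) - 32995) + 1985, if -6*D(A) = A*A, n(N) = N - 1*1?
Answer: -62047/2 ≈ -31024.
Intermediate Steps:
n(N) = -1 + N (n(N) = N - 1 = -1 + N)
D(A) = -A²/6 (D(A) = -A*A/6 = -A²/6)
(D(n(-8)) - 32995) + 1985 = (-(-1 - 8)²/6 - 32995) + 1985 = (-⅙*(-9)² - 32995) + 1985 = (-⅙*81 - 32995) + 1985 = (-27/2 - 32995) + 1985 = -66017/2 + 1985 = -62047/2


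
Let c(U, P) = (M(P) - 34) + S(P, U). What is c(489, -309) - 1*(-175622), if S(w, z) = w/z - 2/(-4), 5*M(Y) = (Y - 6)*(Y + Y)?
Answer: 69934129/326 ≈ 2.1452e+5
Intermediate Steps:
M(Y) = 2*Y*(-6 + Y)/5 (M(Y) = ((Y - 6)*(Y + Y))/5 = ((-6 + Y)*(2*Y))/5 = (2*Y*(-6 + Y))/5 = 2*Y*(-6 + Y)/5)
S(w, z) = ½ + w/z (S(w, z) = w/z - 2*(-¼) = w/z + ½ = ½ + w/z)
c(U, P) = -34 + (P + U/2)/U + 2*P*(-6 + P)/5 (c(U, P) = (2*P*(-6 + P)/5 - 34) + (P + U/2)/U = (-34 + 2*P*(-6 + P)/5) + (P + U/2)/U = -34 + (P + U/2)/U + 2*P*(-6 + P)/5)
c(489, -309) - 1*(-175622) = (-309 + (½)*489 + (⅖)*489*(-85 - 309*(-6 - 309)))/489 - 1*(-175622) = (-309 + 489/2 + (⅖)*489*(-85 - 309*(-315)))/489 + 175622 = (-309 + 489/2 + (⅖)*489*(-85 + 97335))/489 + 175622 = (-309 + 489/2 + (⅖)*489*97250)/489 + 175622 = (-309 + 489/2 + 19022100)/489 + 175622 = (1/489)*(38044071/2) + 175622 = 12681357/326 + 175622 = 69934129/326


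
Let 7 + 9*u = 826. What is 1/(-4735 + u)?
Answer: -1/4644 ≈ -0.00021533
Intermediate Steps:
u = 91 (u = -7/9 + (1/9)*826 = -7/9 + 826/9 = 91)
1/(-4735 + u) = 1/(-4735 + 91) = 1/(-4644) = -1/4644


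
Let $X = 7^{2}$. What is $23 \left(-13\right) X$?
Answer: $-14651$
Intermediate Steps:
$X = 49$
$23 \left(-13\right) X = 23 \left(-13\right) 49 = \left(-299\right) 49 = -14651$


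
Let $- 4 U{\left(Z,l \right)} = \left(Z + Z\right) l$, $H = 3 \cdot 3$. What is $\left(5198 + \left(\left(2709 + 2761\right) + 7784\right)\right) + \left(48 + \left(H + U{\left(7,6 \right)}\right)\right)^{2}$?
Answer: $19748$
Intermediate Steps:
$H = 9$
$U{\left(Z,l \right)} = - \frac{Z l}{2}$ ($U{\left(Z,l \right)} = - \frac{\left(Z + Z\right) l}{4} = - \frac{2 Z l}{4} = - \frac{Z l}{2}$)
$\left(5198 + \left(\left(2709 + 2761\right) + 7784\right)\right) + \left(48 + \left(H + U{\left(7,6 \right)}\right)\right)^{2} = \left(5198 + \left(\left(2709 + 2761\right) + 7784\right)\right) + \left(48 + \left(9 - \frac{7}{2} \cdot 6\right)\right)^{2} = \left(5198 + \left(5470 + 7784\right)\right) + \left(48 + \left(9 - 21\right)\right)^{2} = \left(5198 + 13254\right) + \left(48 - 12\right)^{2} = 18452 + 36^{2} = 18452 + 1296 = 19748$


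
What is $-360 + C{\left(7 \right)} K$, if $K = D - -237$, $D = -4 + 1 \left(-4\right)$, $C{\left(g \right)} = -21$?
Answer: $-5169$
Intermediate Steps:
$D = -8$ ($D = -4 - 4 = -8$)
$K = 229$ ($K = -8 - -237 = -8 + 237 = 229$)
$-360 + C{\left(7 \right)} K = -360 - 4809 = -5169$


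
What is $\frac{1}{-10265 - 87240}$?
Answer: $- \frac{1}{97505} \approx -1.0256 \cdot 10^{-5}$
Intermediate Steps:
$\frac{1}{-10265 - 87240} = \frac{1}{-97505} = - \frac{1}{97505}$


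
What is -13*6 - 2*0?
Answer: -78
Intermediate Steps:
-13*6 - 2*0 = -78 + 0 = -78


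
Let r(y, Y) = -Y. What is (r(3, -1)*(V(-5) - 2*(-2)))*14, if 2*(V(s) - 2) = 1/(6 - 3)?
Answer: 259/3 ≈ 86.333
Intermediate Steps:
V(s) = 13/6 (V(s) = 2 + 1/(2*(6 - 3)) = 2 + (½)/3 = 2 + (½)*(⅓) = 2 + ⅙ = 13/6)
(r(3, -1)*(V(-5) - 2*(-2)))*14 = ((-1*(-1))*(13/6 - 2*(-2)))*14 = (1*(13/6 + 4))*14 = (1*(37/6))*14 = (37/6)*14 = 259/3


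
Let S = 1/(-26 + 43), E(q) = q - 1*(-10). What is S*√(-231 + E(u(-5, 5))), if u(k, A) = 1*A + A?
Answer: I*√211/17 ≈ 0.85446*I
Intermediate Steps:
u(k, A) = 2*A (u(k, A) = A + A = 2*A)
E(q) = 10 + q (E(q) = q + 10 = 10 + q)
S = 1/17 ≈ 0.058824
S*√(-231 + E(u(-5, 5))) = √(-231 + (10 + 2*5))/17 = √(-231 + (10 + 10))/17 = √(-231 + 20)/17 = √(-211)/17 = (I*√211)/17 = I*√211/17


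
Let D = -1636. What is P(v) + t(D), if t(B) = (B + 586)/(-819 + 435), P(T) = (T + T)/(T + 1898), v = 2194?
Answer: 249233/65472 ≈ 3.8067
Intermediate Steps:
P(T) = 2*T/(1898 + T) (P(T) = (2*T)/(1898 + T) = 2*T/(1898 + T))
t(B) = -293/192 - B/384 (t(B) = (586 + B)/(-384) = (586 + B)*(-1/384) = -293/192 - B/384)
P(v) + t(D) = 2*2194/(1898 + 2194) + (-293/192 - 1/384*(-1636)) = 2*2194/4092 + (-293/192 + 409/96) = 2*2194*(1/4092) + 175/64 = 1097/1023 + 175/64 = 249233/65472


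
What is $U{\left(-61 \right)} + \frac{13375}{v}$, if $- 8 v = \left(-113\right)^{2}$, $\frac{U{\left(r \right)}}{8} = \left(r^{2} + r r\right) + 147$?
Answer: $\frac{775124528}{12769} \approx 60704.0$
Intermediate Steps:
$U{\left(r \right)} = 1176 + 16 r^{2}$ ($U{\left(r \right)} = 8 \left(\left(r^{2} + r r\right) + 147\right) = 8 \left(\left(r^{2} + r^{2}\right) + 147\right) = 8 \left(2 r^{2} + 147\right) = 8 \left(147 + 2 r^{2}\right) = 1176 + 16 r^{2}$)
$v = - \frac{12769}{8}$ ($v = - \frac{\left(-113\right)^{2}}{8} = \left(- \frac{1}{8}\right) 12769 = - \frac{12769}{8} \approx -1596.1$)
$U{\left(-61 \right)} + \frac{13375}{v} = \left(1176 + 16 \left(-61\right)^{2}\right) + \frac{13375}{- \frac{12769}{8}} = \left(1176 + 16 \cdot 3721\right) + 13375 \left(- \frac{8}{12769}\right) = \left(1176 + 59536\right) - \frac{107000}{12769} = 60712 - \frac{107000}{12769} = \frac{775124528}{12769}$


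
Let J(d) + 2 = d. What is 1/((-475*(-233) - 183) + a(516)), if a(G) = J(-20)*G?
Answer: 1/99140 ≈ 1.0087e-5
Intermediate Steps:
J(d) = -2 + d
a(G) = -22*G (a(G) = (-2 - 20)*G = -22*G)
1/((-475*(-233) - 183) + a(516)) = 1/((-475*(-233) - 183) - 22*516) = 1/((110675 - 183) - 11352) = 1/(110492 - 11352) = 1/99140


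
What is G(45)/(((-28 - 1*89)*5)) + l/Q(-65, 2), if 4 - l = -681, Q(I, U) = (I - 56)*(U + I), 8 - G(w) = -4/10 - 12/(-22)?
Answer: 189361/2477475 ≈ 0.076433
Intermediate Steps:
G(w) = 432/55 (G(w) = 8 - (-4/10 - 12/(-22)) = 8 - (-4*⅒ - 12*(-1/22)) = 8 - (-⅖ + 6/11) = 8 - 1*8/55 = 8 - 8/55 = 432/55)
Q(I, U) = (-56 + I)*(I + U)
l = 685 (l = 4 - 1*(-681) = 4 + 681 = 685)
G(45)/(((-28 - 1*89)*5)) + l/Q(-65, 2) = 432/(55*(((-28 - 1*89)*5))) + 685/((-65)² - 56*(-65) - 56*2 - 65*2) = 432/(55*(((-28 - 89)*5))) + 685/(4225 + 3640 - 112 - 130) = 432/(55*((-117*5))) + 685/7623 = (432/55)/(-585) + 685*(1/7623) = (432/55)*(-1/585) + 685/7623 = -48/3575 + 685/7623 = 189361/2477475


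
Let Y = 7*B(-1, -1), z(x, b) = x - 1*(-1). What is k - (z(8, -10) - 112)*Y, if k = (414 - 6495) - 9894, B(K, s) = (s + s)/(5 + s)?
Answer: -32671/2 ≈ -16336.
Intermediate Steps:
B(K, s) = 2*s/(5 + s) (B(K, s) = (2*s)/(5 + s) = 2*s/(5 + s))
k = -15975 (k = -6081 - 9894 = -15975)
z(x, b) = 1 + x (z(x, b) = x + 1 = 1 + x)
Y = -7/2 (Y = 7*(2*(-1)/(5 - 1)) = 7*(2*(-1)/4) = 7*(2*(-1)*(¼)) = 7*(-½) = -7/2 ≈ -3.5000)
k - (z(8, -10) - 112)*Y = -15975 - ((1 + 8) - 112)*(-7)/2 = -15975 - (9 - 112)*(-7)/2 = -15975 - (-103)*(-7)/2 = -15975 - 1*721/2 = -15975 - 721/2 = -32671/2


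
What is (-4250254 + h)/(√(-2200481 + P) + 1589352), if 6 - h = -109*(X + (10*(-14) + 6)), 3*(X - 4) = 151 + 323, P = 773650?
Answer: -6750289456992/2526041206735 + 29730372*I*√29119/2526041206735 ≈ -2.6723 + 0.0020084*I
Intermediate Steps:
X = 162 (X = 4 + (151 + 323)/3 = 4 + (⅓)*474 = 4 + 158 = 162)
h = 3058 (h = 6 - (-109)*(162 + (10*(-14) + 6)) = 6 - (-109)*(162 + (-140 + 6)) = 6 - (-109)*(162 - 134) = 6 - (-109)*28 = 6 - 1*(-3052) = 6 + 3052 = 3058)
(-4250254 + h)/(√(-2200481 + P) + 1589352) = (-4250254 + 3058)/(√(-2200481 + 773650) + 1589352) = -4247196/(√(-1426831) + 1589352) = -4247196/(7*I*√29119 + 1589352) = -4247196/(1589352 + 7*I*√29119)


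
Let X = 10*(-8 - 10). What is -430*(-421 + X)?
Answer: 258430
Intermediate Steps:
X = -180 (X = 10*(-18) = -180)
-430*(-421 + X) = -430*(-421 - 180) = -430*(-601) = 258430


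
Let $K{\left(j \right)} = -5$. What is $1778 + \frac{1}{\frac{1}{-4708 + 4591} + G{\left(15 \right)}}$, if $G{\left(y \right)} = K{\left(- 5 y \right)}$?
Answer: $\frac{1041791}{586} \approx 1777.8$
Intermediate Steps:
$G{\left(y \right)} = -5$
$1778 + \frac{1}{\frac{1}{-4708 + 4591} + G{\left(15 \right)}} = 1778 + \frac{1}{\frac{1}{-4708 + 4591} - 5} = 1778 + \frac{1}{\frac{1}{-117} - 5} = 1778 + \frac{1}{- \frac{1}{117} - 5} = 1778 + \frac{1}{- \frac{586}{117}} = 1778 - \frac{117}{586} = \frac{1041791}{586}$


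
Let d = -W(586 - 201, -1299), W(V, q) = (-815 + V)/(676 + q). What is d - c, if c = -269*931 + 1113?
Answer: 155329668/623 ≈ 2.4933e+5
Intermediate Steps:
W(V, q) = (-815 + V)/(676 + q)
d = -430/623 (d = -(-815 + (586 - 201))/(676 - 1299) = -(-815 + 385)/(-623) = -(-1)*(-430)/623 = -1*430/623 = -430/623 ≈ -0.69021)
c = -249326 (c = -250439 + 1113 = -249326)
d - c = -430/623 - 1*(-249326) = -430/623 + 249326 = 155329668/623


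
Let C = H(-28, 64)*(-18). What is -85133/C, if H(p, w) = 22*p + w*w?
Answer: 85133/62640 ≈ 1.3591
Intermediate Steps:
H(p, w) = w**2 + 22*p (H(p, w) = 22*p + w**2 = w**2 + 22*p)
C = -62640 (C = (64**2 + 22*(-28))*(-18) = (4096 - 616)*(-18) = 3480*(-18) = -62640)
-85133/C = -85133/(-62640) = -85133*(-1/62640) = 85133/62640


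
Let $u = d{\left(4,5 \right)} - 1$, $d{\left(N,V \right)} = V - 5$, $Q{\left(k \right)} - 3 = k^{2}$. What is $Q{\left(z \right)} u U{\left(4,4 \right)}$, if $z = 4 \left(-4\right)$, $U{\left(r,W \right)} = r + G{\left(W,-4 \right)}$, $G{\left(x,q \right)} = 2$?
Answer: $-1554$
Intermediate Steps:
$U{\left(r,W \right)} = 2 + r$ ($U{\left(r,W \right)} = r + 2 = 2 + r$)
$z = -16$
$Q{\left(k \right)} = 3 + k^{2}$
$d{\left(N,V \right)} = -5 + V$ ($d{\left(N,V \right)} = V - 5 = -5 + V$)
$u = -1$ ($u = \left(-5 + 5\right) - 1 = 0 - 1 = -1$)
$Q{\left(z \right)} u U{\left(4,4 \right)} = \left(3 + \left(-16\right)^{2}\right) \left(-1\right) \left(2 + 4\right) = \left(3 + 256\right) \left(-1\right) 6 = 259 \left(-1\right) 6 = \left(-259\right) 6 = -1554$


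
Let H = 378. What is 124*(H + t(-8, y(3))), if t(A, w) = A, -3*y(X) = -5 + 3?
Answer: 45880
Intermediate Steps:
y(X) = 2/3 (y(X) = -(-5 + 3)/3 = -1/3*(-2) = 2/3)
124*(H + t(-8, y(3))) = 124*(378 - 8) = 124*370 = 45880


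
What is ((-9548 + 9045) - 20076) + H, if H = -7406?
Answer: -27985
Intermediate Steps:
((-9548 + 9045) - 20076) + H = ((-9548 + 9045) - 20076) - 7406 = (-503 - 20076) - 7406 = -20579 - 7406 = -27985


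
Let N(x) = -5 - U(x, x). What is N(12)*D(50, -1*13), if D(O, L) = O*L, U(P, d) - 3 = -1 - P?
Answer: -3250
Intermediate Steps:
U(P, d) = 2 - P (U(P, d) = 3 + (-1 - P) = 2 - P)
D(O, L) = L*O
N(x) = -7 + x (N(x) = -5 - (2 - x) = -5 + (-2 + x) = -7 + x)
N(12)*D(50, -1*13) = (-7 + 12)*(-1*13*50) = 5*(-13*50) = 5*(-650) = -3250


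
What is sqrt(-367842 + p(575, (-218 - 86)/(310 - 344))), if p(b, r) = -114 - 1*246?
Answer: I*sqrt(368202) ≈ 606.8*I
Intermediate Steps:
p(b, r) = -360 (p(b, r) = -114 - 246 = -360)
sqrt(-367842 + p(575, (-218 - 86)/(310 - 344))) = sqrt(-367842 - 360) = sqrt(-368202) = I*sqrt(368202)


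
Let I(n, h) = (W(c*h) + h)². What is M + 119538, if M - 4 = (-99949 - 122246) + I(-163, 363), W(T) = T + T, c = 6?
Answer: 22166308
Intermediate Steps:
W(T) = 2*T
I(n, h) = 169*h² (I(n, h) = (2*(6*h) + h)² = (12*h + h)² = (13*h)² = 169*h²)
M = 22046770 (M = 4 + ((-99949 - 122246) + 169*363²) = 4 + (-222195 + 169*131769) = 4 + (-222195 + 22268961) = 4 + 22046766 = 22046770)
M + 119538 = 22046770 + 119538 = 22166308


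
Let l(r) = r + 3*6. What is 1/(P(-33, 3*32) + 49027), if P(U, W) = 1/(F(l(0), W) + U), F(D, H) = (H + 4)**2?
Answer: 9967/488652110 ≈ 2.0397e-5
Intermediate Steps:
l(r) = 18 + r (l(r) = r + 18 = 18 + r)
F(D, H) = (4 + H)**2
P(U, W) = 1/(U + (4 + W)**2) (P(U, W) = 1/((4 + W)**2 + U) = 1/(U + (4 + W)**2))
1/(P(-33, 3*32) + 49027) = 1/(1/(-33 + (4 + 3*32)**2) + 49027) = 1/(1/(-33 + (4 + 96)**2) + 49027) = 1/(1/(-33 + 100**2) + 49027) = 1/(1/(-33 + 10000) + 49027) = 1/(1/9967 + 49027) = 1/(488652110/9967) = 9967/488652110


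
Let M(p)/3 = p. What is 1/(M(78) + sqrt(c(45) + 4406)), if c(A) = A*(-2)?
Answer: 9/1940 - sqrt(1079)/25220 ≈ 0.0033367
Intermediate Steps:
c(A) = -2*A
M(p) = 3*p
1/(M(78) + sqrt(c(45) + 4406)) = 1/(3*78 + sqrt(-2*45 + 4406)) = 1/(234 + sqrt(-90 + 4406)) = 1/(234 + sqrt(4316)) = 1/(234 + 2*sqrt(1079))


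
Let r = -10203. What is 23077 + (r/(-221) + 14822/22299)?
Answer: 113956071442/4928079 ≈ 23124.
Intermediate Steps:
23077 + (r/(-221) + 14822/22299) = 23077 + (-10203/(-221) + 14822/22299) = 23077 + (-10203*(-1/221) + 14822*(1/22299)) = 23077 + (10203/221 + 14822/22299) = 23077 + 230792359/4928079 = 113956071442/4928079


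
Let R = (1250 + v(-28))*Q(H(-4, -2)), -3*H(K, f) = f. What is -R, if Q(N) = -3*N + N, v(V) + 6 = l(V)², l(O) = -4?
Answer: 1680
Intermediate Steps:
H(K, f) = -f/3
v(V) = 10 (v(V) = -6 + (-4)² = -6 + 16 = 10)
Q(N) = -2*N
R = -1680 (R = (1250 + 10)*(-(-2)*(-2)/3) = 1260*(-2*⅔) = 1260*(-4/3) = -1680)
-R = -1*(-1680) = 1680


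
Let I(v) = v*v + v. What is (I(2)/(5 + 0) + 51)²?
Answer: 68121/25 ≈ 2724.8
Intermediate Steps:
I(v) = v + v² (I(v) = v² + v = v + v²)
(I(2)/(5 + 0) + 51)² = ((2*(1 + 2))/(5 + 0) + 51)² = ((2*3)/5 + 51)² = ((⅕)*6 + 51)² = (6/5 + 51)² = (261/5)² = 68121/25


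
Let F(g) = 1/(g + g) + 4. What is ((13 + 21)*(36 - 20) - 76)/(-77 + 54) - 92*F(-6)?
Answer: -26267/69 ≈ -380.68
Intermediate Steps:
F(g) = 4 + 1/(2*g) (F(g) = 1/(2*g) + 4 = 4 + 1/(2*g))
((13 + 21)*(36 - 20) - 76)/(-77 + 54) - 92*F(-6) = ((13 + 21)*(36 - 20) - 76)/(-77 + 54) - 92*(4 + (½)/(-6)) = (34*16 - 76)/(-23) - 92*(4 + (½)*(-⅙)) = (544 - 76)*(-1/23) - 92*(4 - 1/12) = 468*(-1/23) - 92*47/12 = -468/23 - 1081/3 = -26267/69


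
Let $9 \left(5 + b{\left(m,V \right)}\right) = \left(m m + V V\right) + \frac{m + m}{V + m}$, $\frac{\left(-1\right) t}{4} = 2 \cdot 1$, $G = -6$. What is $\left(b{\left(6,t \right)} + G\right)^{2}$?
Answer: $\frac{25}{81} \approx 0.30864$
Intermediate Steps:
$t = -8$ ($t = - 4 \cdot 2 \cdot 1 = \left(-4\right) 2 = -8$)
$b{\left(m,V \right)} = -5 + \frac{V^{2}}{9} + \frac{m^{2}}{9} + \frac{2 m}{9 \left(V + m\right)}$ ($b{\left(m,V \right)} = -5 + \frac{\left(m m + V V\right) + \frac{m + m}{V + m}}{9} = -5 + \frac{\left(m^{2} + V^{2}\right) + \frac{2 m}{V + m}}{9} = -5 + \frac{\left(V^{2} + m^{2}\right) + \frac{2 m}{V + m}}{9} = -5 + \frac{V^{2} + m^{2} + \frac{2 m}{V + m}}{9} = -5 + \left(\frac{V^{2}}{9} + \frac{m^{2}}{9} + \frac{2 m}{9 \left(V + m\right)}\right) = -5 + \frac{V^{2}}{9} + \frac{m^{2}}{9} + \frac{2 m}{9 \left(V + m\right)}$)
$\left(b{\left(6,t \right)} + G\right)^{2} = \left(\frac{\left(-8\right)^{3} + 6^{3} - -360 - 258 - 8 \cdot 6^{2} + 6 \left(-8\right)^{2}}{9 \left(-8 + 6\right)} - 6\right)^{2} = \left(\frac{-512 + 216 + 360 - 258 - 288 + 6 \cdot 64}{9 \left(-2\right)} - 6\right)^{2} = \left(\frac{1}{9} \left(- \frac{1}{2}\right) \left(-512 + 216 + 360 - 258 - 288 + 384\right) - 6\right)^{2} = \left(\frac{1}{9} \left(- \frac{1}{2}\right) \left(-98\right) - 6\right)^{2} = \left(\frac{49}{9} - 6\right)^{2} = \left(- \frac{5}{9}\right)^{2} = \frac{25}{81}$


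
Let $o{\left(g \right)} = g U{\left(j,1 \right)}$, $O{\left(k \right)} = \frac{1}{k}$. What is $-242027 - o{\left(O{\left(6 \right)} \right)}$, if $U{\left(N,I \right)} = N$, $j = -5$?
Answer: $- \frac{1452157}{6} \approx -2.4203 \cdot 10^{5}$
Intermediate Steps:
$o{\left(g \right)} = - 5 g$ ($o{\left(g \right)} = g \left(-5\right) = - 5 g$)
$-242027 - o{\left(O{\left(6 \right)} \right)} = -242027 - - \frac{5}{6} = -242027 + \frac{5}{6} = - \frac{1452157}{6}$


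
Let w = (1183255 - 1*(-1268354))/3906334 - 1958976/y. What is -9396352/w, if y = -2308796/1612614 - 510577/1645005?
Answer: -1047085122327426227693312/125308740551467162816321 ≈ -8.3560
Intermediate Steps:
y = -256741365681/147375449615 (y = -2308796*1/1612614 - 510577*1/1645005 = -1154398/806307 - 510577/1645005 = -256741365681/147375449615 ≈ -1.7421)
w = 125308740551467162816321/111435280662902606 (w = (1183255 - 1*(-1268354))/3906334 - 1958976/(-256741365681/147375449615) = (1183255 + 1268354)*(1/3906334) - 1958976*(-147375449615/256741365681) = 2451609*(1/3906334) + 32078329864999360/28526818409 = 2451609/3906334 + 32078329864999360/28526818409 = 125308740551467162816321/111435280662902606 ≈ 1.1245e+6)
-9396352/w = -9396352/125308740551467162816321/111435280662902606 = -9396352*111435280662902606/125308740551467162816321 = -1047085122327426227693312/125308740551467162816321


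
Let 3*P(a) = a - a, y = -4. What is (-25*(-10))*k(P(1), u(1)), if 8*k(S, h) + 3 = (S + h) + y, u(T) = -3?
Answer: -625/2 ≈ -312.50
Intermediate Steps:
P(a) = 0 (P(a) = (a - a)/3 = (⅓)*0 = 0)
k(S, h) = -7/8 + S/8 + h/8 (k(S, h) = -3/8 + ((S + h) - 4)/8 = -3/8 + (-4 + S + h)/8 = -3/8 + (-½ + S/8 + h/8) = -7/8 + S/8 + h/8)
(-25*(-10))*k(P(1), u(1)) = (-25*(-10))*(-7/8 + (⅛)*0 + (⅛)*(-3)) = 250*(-7/8 + 0 - 3/8) = 250*(-5/4) = -625/2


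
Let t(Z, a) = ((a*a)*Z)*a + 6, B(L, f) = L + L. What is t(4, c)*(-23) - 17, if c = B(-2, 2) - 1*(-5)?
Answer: -247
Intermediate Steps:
B(L, f) = 2*L
c = 1 (c = 2*(-2) - 1*(-5) = -4 + 5 = 1)
t(Z, a) = 6 + Z*a**3 (t(Z, a) = (a**2*Z)*a + 6 = (Z*a**2)*a + 6 = Z*a**3 + 6 = 6 + Z*a**3)
t(4, c)*(-23) - 17 = (6 + 4*1**3)*(-23) - 17 = (6 + 4*1)*(-23) - 17 = (6 + 4)*(-23) - 17 = 10*(-23) - 17 = -230 - 17 = -247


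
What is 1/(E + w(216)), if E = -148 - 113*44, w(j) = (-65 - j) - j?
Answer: -1/5617 ≈ -0.00017803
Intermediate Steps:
w(j) = -65 - 2*j
E = -5120 (E = -148 - 4972 = -5120)
1/(E + w(216)) = 1/(-5120 + (-65 - 2*216)) = 1/(-5120 + (-65 - 432)) = 1/(-5120 - 497) = 1/(-5617) = -1/5617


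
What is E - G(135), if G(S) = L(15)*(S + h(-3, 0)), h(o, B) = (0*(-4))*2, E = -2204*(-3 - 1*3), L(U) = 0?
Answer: 13224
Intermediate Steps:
E = 13224 (E = -2204*(-3 - 3) = -2204*(-6) = 13224)
h(o, B) = 0 (h(o, B) = 0*2 = 0)
G(S) = 0 (G(S) = 0*(S + 0) = 0*S = 0)
E - G(135) = 13224 - 1*0 = 13224 + 0 = 13224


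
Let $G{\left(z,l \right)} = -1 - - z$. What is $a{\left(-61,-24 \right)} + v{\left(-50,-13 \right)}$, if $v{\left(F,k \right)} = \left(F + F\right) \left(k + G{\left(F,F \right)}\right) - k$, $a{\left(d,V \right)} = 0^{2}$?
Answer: $6413$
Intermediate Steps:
$a{\left(d,V \right)} = 0$
$G{\left(z,l \right)} = -1 + z$
$v{\left(F,k \right)} = - k + 2 F \left(-1 + F + k\right)$ ($v{\left(F,k \right)} = \left(F + F\right) \left(k + \left(-1 + F\right)\right) - k = 2 F \left(-1 + F + k\right) - k = - k + 2 F \left(-1 + F + k\right)$)
$a{\left(-61,-24 \right)} + v{\left(-50,-13 \right)} = 0 + \left(\left(-1\right) \left(-13\right) + 2 \left(-50\right) \left(-13\right) + 2 \left(-50\right) \left(-1 - 50\right)\right) = 0 + \left(13 + 1300 + 2 \left(-50\right) \left(-51\right)\right) = 0 + \left(13 + 1300 + 5100\right) = 0 + 6413 = 6413$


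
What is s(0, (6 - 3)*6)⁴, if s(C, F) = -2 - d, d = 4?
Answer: 1296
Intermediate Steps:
s(C, F) = -6 (s(C, F) = -2 - 1*4 = -2 - 4 = -6)
s(0, (6 - 3)*6)⁴ = (-6)⁴ = 1296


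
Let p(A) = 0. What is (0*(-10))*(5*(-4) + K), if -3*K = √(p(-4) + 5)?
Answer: 0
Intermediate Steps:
K = -√5/3 (K = -√(0 + 5)/3 = -√5/3 ≈ -0.74536)
(0*(-10))*(5*(-4) + K) = (0*(-10))*(5*(-4) - √5/3) = 0*(-20 - √5/3) = 0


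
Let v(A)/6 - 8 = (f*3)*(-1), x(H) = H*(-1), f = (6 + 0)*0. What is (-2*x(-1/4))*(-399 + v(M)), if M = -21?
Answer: 351/2 ≈ 175.50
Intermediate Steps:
f = 0 (f = 6*0 = 0)
x(H) = -H
v(A) = 48 (v(A) = 48 + 6*((0*3)*(-1)) = 48 + 6*(0*(-1)) = 48 + 6*0 = 48 + 0 = 48)
(-2*x(-1/4))*(-399 + v(M)) = (-(-2)*(-1/4))*(-399 + 48) = -(-2)*(-1*¼)*(-351) = -(-2)*(-1)/4*(-351) = -2*¼*(-351) = -½*(-351) = 351/2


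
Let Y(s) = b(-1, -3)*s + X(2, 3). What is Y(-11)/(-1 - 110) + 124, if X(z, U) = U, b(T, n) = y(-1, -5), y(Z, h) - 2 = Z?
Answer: 13772/111 ≈ 124.07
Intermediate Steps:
y(Z, h) = 2 + Z
b(T, n) = 1 (b(T, n) = 2 - 1 = 1)
Y(s) = 3 + s (Y(s) = 1*s + 3 = s + 3 = 3 + s)
Y(-11)/(-1 - 110) + 124 = (3 - 11)/(-1 - 110) + 124 = -8/(-111) + 124 = -1/111*(-8) + 124 = 8/111 + 124 = 13772/111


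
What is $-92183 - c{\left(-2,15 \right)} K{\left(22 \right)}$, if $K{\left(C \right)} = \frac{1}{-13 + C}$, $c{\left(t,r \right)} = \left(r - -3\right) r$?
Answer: $-92213$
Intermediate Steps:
$c{\left(t,r \right)} = r \left(3 + r\right)$ ($c{\left(t,r \right)} = \left(r + 3\right) r = \left(3 + r\right) r = r \left(3 + r\right)$)
$-92183 - c{\left(-2,15 \right)} K{\left(22 \right)} = -92183 - \frac{15 \left(3 + 15\right)}{-13 + 22} = -92183 - \frac{15 \cdot 18}{9} = -92183 - 270 \cdot \frac{1}{9} = -92183 - 30 = -92213$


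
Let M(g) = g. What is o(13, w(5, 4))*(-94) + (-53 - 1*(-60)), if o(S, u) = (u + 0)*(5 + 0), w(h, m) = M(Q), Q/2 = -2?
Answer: 1887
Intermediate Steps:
Q = -4 (Q = 2*(-2) = -4)
w(h, m) = -4
o(S, u) = 5*u (o(S, u) = u*5 = 5*u)
o(13, w(5, 4))*(-94) + (-53 - 1*(-60)) = (5*(-4))*(-94) + (-53 - 1*(-60)) = -20*(-94) + (-53 + 60) = 1880 + 7 = 1887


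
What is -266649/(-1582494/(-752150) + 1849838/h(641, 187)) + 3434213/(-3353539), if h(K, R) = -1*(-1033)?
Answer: -349782547686559846438/2335723762859529539 ≈ -149.75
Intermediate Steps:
h(K, R) = 1033
-266649/(-1582494/(-752150) + 1849838/h(641, 187)) + 3434213/(-3353539) = -266649/(-1582494/(-752150) + 1849838/1033) + 3434213/(-3353539) = -266649/(-1582494*(-1/752150) + 1849838*(1/1033)) + 3434213*(-1/3353539) = -266649/(791247/376075 + 1849838/1033) - 3434213/3353539 = -266649/696495184001/388485475 - 3434213/3353539 = -266649*388485475/696495184001 - 3434213/3353539 = -103589263423275/696495184001 - 3434213/3353539 = -349782547686559846438/2335723762859529539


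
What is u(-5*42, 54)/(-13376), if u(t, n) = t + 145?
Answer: 65/13376 ≈ 0.0048594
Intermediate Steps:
u(t, n) = 145 + t
u(-5*42, 54)/(-13376) = (145 - 5*42)/(-13376) = (145 - 210)*(-1/13376) = -65*(-1/13376) = 65/13376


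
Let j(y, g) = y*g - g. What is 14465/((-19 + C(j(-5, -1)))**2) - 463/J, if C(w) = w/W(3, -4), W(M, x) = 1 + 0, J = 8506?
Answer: 122961043/1437514 ≈ 85.537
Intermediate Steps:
j(y, g) = -g + g*y (j(y, g) = g*y - g = -g + g*y)
W(M, x) = 1
C(w) = w (C(w) = w/1 = w*1 = w)
14465/((-19 + C(j(-5, -1)))**2) - 463/J = 14465/((-19 - (-1 - 5))**2) - 463/8506 = 14465/((-19 - 1*(-6))**2) - 463*1/8506 = 14465/((-19 + 6)**2) - 463/8506 = 14465/((-13)**2) - 463/8506 = 14465/169 - 463/8506 = 122961043/1437514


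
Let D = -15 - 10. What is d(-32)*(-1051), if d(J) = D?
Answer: 26275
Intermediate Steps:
D = -25
d(J) = -25
d(-32)*(-1051) = -25*(-1051) = 26275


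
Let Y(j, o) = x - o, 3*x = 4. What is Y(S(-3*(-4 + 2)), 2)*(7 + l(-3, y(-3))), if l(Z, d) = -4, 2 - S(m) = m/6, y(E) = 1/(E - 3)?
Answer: -2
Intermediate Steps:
x = 4/3 (x = (⅓)*4 = 4/3 ≈ 1.3333)
y(E) = 1/(-3 + E)
S(m) = 2 - m/6
Y(j, o) = 4/3 - o
Y(S(-3*(-4 + 2)), 2)*(7 + l(-3, y(-3))) = (4/3 - 1*2)*(7 - 4) = (4/3 - 2)*3 = -⅔*3 = -2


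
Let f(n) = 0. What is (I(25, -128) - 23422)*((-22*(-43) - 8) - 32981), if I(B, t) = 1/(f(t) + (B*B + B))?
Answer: 487832212857/650 ≈ 7.5051e+8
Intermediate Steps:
I(B, t) = 1/(B + B²) (I(B, t) = 1/(0 + (B*B + B)) = 1/(0 + (B² + B)) = 1/(0 + (B + B²)) = 1/(B + B²))
(I(25, -128) - 23422)*((-22*(-43) - 8) - 32981) = (1/(25*(1 + 25)) - 23422)*((-22*(-43) - 8) - 32981) = ((1/25)/26 - 23422)*((946 - 8) - 32981) = ((1/25)*(1/26) - 23422)*(938 - 32981) = (1/650 - 23422)*(-32043) = -15224299/650*(-32043) = 487832212857/650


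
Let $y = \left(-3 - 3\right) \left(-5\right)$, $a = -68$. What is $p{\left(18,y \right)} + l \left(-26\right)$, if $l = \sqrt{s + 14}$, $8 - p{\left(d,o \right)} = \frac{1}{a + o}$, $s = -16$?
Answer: $\frac{305}{38} - 26 i \sqrt{2} \approx 8.0263 - 36.77 i$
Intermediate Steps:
$y = 30$ ($y = \left(-6\right) \left(-5\right) = 30$)
$p{\left(d,o \right)} = 8 - \frac{1}{-68 + o}$
$l = i \sqrt{2}$ ($l = \sqrt{-16 + 14} = \sqrt{-2} = i \sqrt{2} \approx 1.4142 i$)
$p{\left(18,y \right)} + l \left(-26\right) = \frac{-545 + 8 \cdot 30}{-68 + 30} + i \sqrt{2} \left(-26\right) = \frac{-545 + 240}{-38} - 26 i \sqrt{2} = \left(- \frac{1}{38}\right) \left(-305\right) - 26 i \sqrt{2} = \frac{305}{38} - 26 i \sqrt{2}$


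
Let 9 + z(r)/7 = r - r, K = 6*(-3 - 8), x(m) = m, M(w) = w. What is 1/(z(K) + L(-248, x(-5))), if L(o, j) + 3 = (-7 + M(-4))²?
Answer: 1/55 ≈ 0.018182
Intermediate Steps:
K = -66 (K = 6*(-11) = -66)
z(r) = -63 (z(r) = -63 + 7*(r - r) = -63 + 7*0 = -63 + 0 = -63)
L(o, j) = 118 (L(o, j) = -3 + (-7 - 4)² = -3 + (-11)² = -3 + 121 = 118)
1/(z(K) + L(-248, x(-5))) = 1/(-63 + 118) = 1/55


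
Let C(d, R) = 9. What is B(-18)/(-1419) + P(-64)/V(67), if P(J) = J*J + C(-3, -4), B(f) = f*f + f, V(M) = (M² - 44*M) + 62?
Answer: 1778159/758219 ≈ 2.3452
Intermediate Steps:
V(M) = 62 + M² - 44*M
B(f) = f + f² (B(f) = f² + f = f + f²)
P(J) = 9 + J² (P(J) = J*J + 9 = J² + 9 = 9 + J²)
B(-18)/(-1419) + P(-64)/V(67) = -18*(1 - 18)/(-1419) + (9 + (-64)²)/(62 + 67² - 44*67) = -18*(-17)*(-1/1419) + (9 + 4096)/(62 + 4489 - 2948) = 306*(-1/1419) + 4105/1603 = -102/473 + 4105*(1/1603) = -102/473 + 4105/1603 = 1778159/758219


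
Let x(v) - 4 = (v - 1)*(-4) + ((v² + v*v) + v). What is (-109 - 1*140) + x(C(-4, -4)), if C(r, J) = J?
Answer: -197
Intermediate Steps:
x(v) = 8 - 3*v + 2*v² (x(v) = 4 + ((v - 1)*(-4) + ((v² + v*v) + v)) = 4 + ((-1 + v)*(-4) + ((v² + v²) + v)) = 4 + ((4 - 4*v) + (2*v² + v)) = 4 + ((4 - 4*v) + (v + 2*v²)) = 4 + (4 - 3*v + 2*v²) = 8 - 3*v + 2*v²)
(-109 - 1*140) + x(C(-4, -4)) = (-109 - 1*140) + (8 - 3*(-4) + 2*(-4)²) = (-109 - 140) + (8 + 12 + 2*16) = -249 + (8 + 12 + 32) = -249 + 52 = -197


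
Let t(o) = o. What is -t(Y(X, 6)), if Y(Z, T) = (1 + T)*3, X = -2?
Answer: -21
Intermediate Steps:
Y(Z, T) = 3 + 3*T
-t(Y(X, 6)) = -(3 + 3*6) = -(3 + 18) = -1*21 = -21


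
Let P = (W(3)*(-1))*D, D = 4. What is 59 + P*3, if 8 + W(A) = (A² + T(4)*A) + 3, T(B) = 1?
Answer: -25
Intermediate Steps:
W(A) = -5 + A + A² (W(A) = -8 + ((A² + 1*A) + 3) = -8 + ((A² + A) + 3) = -8 + ((A + A²) + 3) = -8 + (3 + A + A²) = -5 + A + A²)
P = -28 (P = ((-5 + 3 + 3²)*(-1))*4 = ((-5 + 3 + 9)*(-1))*4 = (7*(-1))*4 = -7*4 = -28)
59 + P*3 = 59 - 28*3 = 59 - 84 = -25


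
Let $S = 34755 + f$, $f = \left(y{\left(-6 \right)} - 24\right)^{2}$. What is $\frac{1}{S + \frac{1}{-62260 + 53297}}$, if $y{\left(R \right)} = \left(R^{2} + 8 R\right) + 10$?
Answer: $\frac{8963}{317568052} \approx 2.8224 \cdot 10^{-5}$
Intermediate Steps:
$y{\left(R \right)} = 10 + R^{2} + 8 R$
$f = 676$ ($f = \left(\left(10 + \left(-6\right)^{2} + 8 \left(-6\right)\right) - 24\right)^{2} = \left(\left(10 + 36 - 48\right) - 24\right)^{2} = \left(-2 - 24\right)^{2} = \left(-26\right)^{2} = 676$)
$S = 35431$ ($S = 34755 + 676 = 35431$)
$\frac{1}{S + \frac{1}{-62260 + 53297}} = \frac{1}{35431 + \frac{1}{-62260 + 53297}} = \frac{1}{35431 + \frac{1}{-8963}} = \frac{1}{35431 - \frac{1}{8963}} = \frac{1}{\frac{317568052}{8963}} = \frac{8963}{317568052}$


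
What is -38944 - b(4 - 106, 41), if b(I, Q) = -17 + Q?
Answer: -38968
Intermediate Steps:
-38944 - b(4 - 106, 41) = -38944 - (-17 + 41) = -38944 - 1*24 = -38944 - 24 = -38968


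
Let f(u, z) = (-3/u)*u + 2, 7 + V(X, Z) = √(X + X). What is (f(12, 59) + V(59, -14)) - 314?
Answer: -322 + √118 ≈ -311.14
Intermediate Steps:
V(X, Z) = -7 + √2*√X (V(X, Z) = -7 + √(X + X) = -7 + √(2*X) = -7 + √2*√X)
f(u, z) = -1 (f(u, z) = -3 + 2 = -1)
(f(12, 59) + V(59, -14)) - 314 = (-1 + (-7 + √2*√59)) - 314 = (-1 + (-7 + √118)) - 314 = (-8 + √118) - 314 = -322 + √118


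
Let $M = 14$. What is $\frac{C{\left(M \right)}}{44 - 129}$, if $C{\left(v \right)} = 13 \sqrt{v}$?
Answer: $- \frac{13 \sqrt{14}}{85} \approx -0.57225$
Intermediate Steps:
$\frac{C{\left(M \right)}}{44 - 129} = \frac{13 \sqrt{14}}{44 - 129} = \frac{13 \sqrt{14}}{-85} = - \frac{13 \sqrt{14}}{85}$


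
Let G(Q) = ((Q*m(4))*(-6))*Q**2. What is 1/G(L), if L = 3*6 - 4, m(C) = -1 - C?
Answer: 1/82320 ≈ 1.2148e-5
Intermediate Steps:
L = 14 (L = 18 - 4 = 14)
G(Q) = 30*Q**3 (G(Q) = ((Q*(-1 - 1*4))*(-6))*Q**2 = ((Q*(-1 - 4))*(-6))*Q**2 = ((Q*(-5))*(-6))*Q**2 = (-5*Q*(-6))*Q**2 = (30*Q)*Q**2 = 30*Q**3)
1/G(L) = 1/(30*14**3) = 1/(30*2744) = 1/82320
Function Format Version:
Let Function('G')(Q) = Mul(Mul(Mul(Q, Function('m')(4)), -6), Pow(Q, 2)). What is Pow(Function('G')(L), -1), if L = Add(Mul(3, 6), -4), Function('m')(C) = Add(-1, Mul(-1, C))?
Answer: Rational(1, 82320) ≈ 1.2148e-5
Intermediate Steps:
L = 14 (L = Add(18, -4) = 14)
Function('G')(Q) = Mul(30, Pow(Q, 3)) (Function('G')(Q) = Mul(Mul(Mul(Q, Add(-1, Mul(-1, 4))), -6), Pow(Q, 2)) = Mul(Mul(Mul(Q, Add(-1, -4)), -6), Pow(Q, 2)) = Mul(Mul(Mul(Q, -5), -6), Pow(Q, 2)) = Mul(Mul(Mul(-5, Q), -6), Pow(Q, 2)) = Mul(Mul(30, Q), Pow(Q, 2)) = Mul(30, Pow(Q, 3)))
Pow(Function('G')(L), -1) = Pow(Mul(30, Pow(14, 3)), -1) = Pow(Mul(30, 2744), -1) = Pow(82320, -1) = Rational(1, 82320)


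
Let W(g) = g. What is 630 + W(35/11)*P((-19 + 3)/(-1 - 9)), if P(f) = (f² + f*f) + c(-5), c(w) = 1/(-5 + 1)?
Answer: 142009/220 ≈ 645.50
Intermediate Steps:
c(w) = -¼ (c(w) = 1/(-4) = -¼)
P(f) = -¼ + 2*f² (P(f) = (f² + f*f) - ¼ = (f² + f²) - ¼ = 2*f² - ¼ = -¼ + 2*f²)
630 + W(35/11)*P((-19 + 3)/(-1 - 9)) = 630 + (35/11)*(-¼ + 2*((-19 + 3)/(-1 - 9))²) = 630 + (35*(1/11))*(-¼ + 2*(-16/(-10))²) = 630 + 35*(-¼ + 2*(-16*(-⅒))²)/11 = 630 + 35*(-¼ + 2*(8/5)²)/11 = 630 + 35*(-¼ + 2*(64/25))/11 = 630 + 35*(-¼ + 128/25)/11 = 630 + (35/11)*(487/100) = 630 + 3409/220 = 142009/220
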